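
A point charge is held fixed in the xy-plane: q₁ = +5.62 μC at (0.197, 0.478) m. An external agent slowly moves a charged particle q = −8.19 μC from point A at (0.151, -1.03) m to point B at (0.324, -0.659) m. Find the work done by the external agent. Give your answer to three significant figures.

-0.0874 J

For quasistatic motion the external work equals the change in potential energy: W_ext = qΔV = q(V_B − V_A).
At A: distance to the source charge is 1.51 m; V_A = kq₁/r = 3.35×10⁴ V.
At B: distance to the source charge is 1.14 m; V_B = kq₁/r = 4.42×10⁴ V.
ΔV = V_B − V_A = 1.07×10⁴ V.
W_ext = qΔV = (-8.19×10⁻⁶ C)(1.07×10⁴ V) = -0.0874 J.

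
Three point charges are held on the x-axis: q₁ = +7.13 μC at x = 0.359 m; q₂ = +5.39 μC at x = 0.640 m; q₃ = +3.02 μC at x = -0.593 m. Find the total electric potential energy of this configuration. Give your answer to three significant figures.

1.55 J

The assembly work is the sum of pairwise potential energies, U = Σ_{i<j} kqᵢqⱼ/rᵢⱼ.
Pair separations: r₁₂ = 0.281 m, r₁₃ = 0.952 m, r₂₃ = 1.23 m.
U = (1.23) + (0.203) + (0.119) = 1.55 J.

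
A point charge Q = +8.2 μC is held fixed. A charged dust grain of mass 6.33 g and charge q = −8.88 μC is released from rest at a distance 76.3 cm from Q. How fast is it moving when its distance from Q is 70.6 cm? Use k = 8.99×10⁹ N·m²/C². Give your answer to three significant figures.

Only the electrostatic force acts, so mechanical energy is conserved: ½mv² = U₁ − U₂ = kQq(1/r₁ − 1/r₂).
U₁ − U₂ = (8.99×10⁹ N·m²/C²)(8.20×10⁻⁶ C)(-8.88×10⁻⁶ C)(1/0.763 − 1/0.706) = 0.0693 J.
v = √(2·0.0693/6.33×10⁻³) = 4.68 m/s.

4.68 m/s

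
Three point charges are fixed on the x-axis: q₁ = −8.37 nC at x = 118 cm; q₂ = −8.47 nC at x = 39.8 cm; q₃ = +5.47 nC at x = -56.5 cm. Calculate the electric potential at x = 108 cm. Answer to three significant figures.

-834 V

The total potential is the scalar sum of each charge's contribution, V = Σ kqᵢ/rᵢ.
Distances from the field point to each charge: r₁ = 0.100 m, r₂ = 0.682 m, r₃ = 1.65 m.
V = k[(-8.37×10⁻⁹)/(0.100) + (-8.47×10⁻⁹)/(0.682) + (5.47×10⁻⁹)/(1.65)] = -834 V.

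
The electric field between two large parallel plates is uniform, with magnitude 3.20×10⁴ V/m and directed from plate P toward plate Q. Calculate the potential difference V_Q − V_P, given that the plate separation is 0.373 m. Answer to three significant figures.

-1.19×10⁴ V

In a uniform field, potential decreases in the direction of E: ΔV = −E·d for a displacement d parallel to E.
Going from P to Q is a displacement of 0.373 m along the field, so V_Q − V_P = −Ed = -1.19×10⁴ V.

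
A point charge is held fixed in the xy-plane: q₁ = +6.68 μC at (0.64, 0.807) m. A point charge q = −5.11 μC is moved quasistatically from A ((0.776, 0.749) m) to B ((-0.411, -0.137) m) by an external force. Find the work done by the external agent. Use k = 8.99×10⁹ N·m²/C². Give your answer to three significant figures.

For quasistatic motion the external work equals the change in potential energy: W_ext = qΔV = q(V_B − V_A).
At A: distance to the source charge is 0.148 m; V_A = kq₁/r = 4.06×10⁵ V.
At B: distance to the source charge is 1.41 m; V_B = kq₁/r = 4.25×10⁴ V.
ΔV = V_B − V_A = -3.64×10⁵ V.
W_ext = qΔV = (-5.11×10⁻⁶ C)(-3.64×10⁵ V) = 1.86 J.

1.86 J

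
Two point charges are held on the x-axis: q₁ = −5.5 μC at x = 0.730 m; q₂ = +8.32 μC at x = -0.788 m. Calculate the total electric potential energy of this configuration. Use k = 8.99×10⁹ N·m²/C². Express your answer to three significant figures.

The work to assemble the configuration equals its total potential energy, U = Σ kqᵢqⱼ/rᵢⱼ over all pairs.
Pair separations: r₁₂ = 1.52 m.
U = (-0.271) = -0.271 J.

-0.271 J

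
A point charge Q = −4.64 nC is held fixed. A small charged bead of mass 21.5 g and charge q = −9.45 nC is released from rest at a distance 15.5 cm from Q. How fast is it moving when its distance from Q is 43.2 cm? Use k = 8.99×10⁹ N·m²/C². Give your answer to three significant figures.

0.0123 m/s

Only the electrostatic force acts, so mechanical energy is conserved: ½mv² = U₁ − U₂ = kQq(1/r₁ − 1/r₂).
U₁ − U₂ = (8.99×10⁹ N·m²/C²)(-4.64×10⁻⁹ C)(-9.45×10⁻⁹ C)(1/0.155 − 1/0.432) = 1.63×10⁻⁶ J.
v = √(2·1.63×10⁻⁶/0.0215) = 0.0123 m/s.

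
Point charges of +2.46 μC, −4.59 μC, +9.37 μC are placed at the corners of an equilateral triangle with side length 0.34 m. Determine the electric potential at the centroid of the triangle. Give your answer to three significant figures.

Electric potential is a scalar, so the contributions from each charge add algebraically: V = Σ kqᵢ/rᵢ.
The distance from each vertex to the centroid is a/√3 = 0.196 m.
V = k[(2.46×10⁻⁶)/(0.196) + (-4.59×10⁻⁶)/(0.196) + (9.37×10⁻⁶)/(0.196)] = 3.32×10⁵ V.

3.32×10⁵ V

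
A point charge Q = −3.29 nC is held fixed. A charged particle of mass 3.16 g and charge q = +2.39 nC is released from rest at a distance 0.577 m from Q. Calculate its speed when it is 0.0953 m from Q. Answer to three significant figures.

0.0198 m/s

Only the electrostatic force acts, so mechanical energy is conserved: ½mv² = U₁ − U₂ = kQq(1/r₁ − 1/r₂).
U₁ − U₂ = (8.99×10⁹ N·m²/C²)(-3.29×10⁻⁹ C)(2.39×10⁻⁹ C)(1/0.577 − 1/0.0953) = 6.19×10⁻⁷ J.
v = √(2·6.19×10⁻⁷/3.16×10⁻³) = 0.0198 m/s.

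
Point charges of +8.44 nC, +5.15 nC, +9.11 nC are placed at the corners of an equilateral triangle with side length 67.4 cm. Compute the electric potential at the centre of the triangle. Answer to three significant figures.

524 V

The total potential is the scalar sum of each charge's contribution, V = Σ kqᵢ/rᵢ.
The distance from each vertex to the centroid is a/√3 = 0.389 m.
V = k[(8.44×10⁻⁹)/(0.389) + (5.15×10⁻⁹)/(0.389) + (9.11×10⁻⁹)/(0.389)] = 524 V.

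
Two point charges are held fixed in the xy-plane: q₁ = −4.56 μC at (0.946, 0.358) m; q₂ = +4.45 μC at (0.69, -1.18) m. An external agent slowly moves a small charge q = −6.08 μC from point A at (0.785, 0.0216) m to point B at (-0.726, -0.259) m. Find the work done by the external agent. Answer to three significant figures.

For quasistatic motion the external work equals the change in potential energy: W_ext = qΔV = q(V_B − V_A).
At A: distances to the source charges are 0.373 m, 1.21 m; V_A = Σ kqᵢ/rᵢ = -7.67×10⁴ V.
At B: distances to the source charges are 1.78 m, 1.69 m; V_B = Σ kqᵢ/rᵢ = 682 V.
ΔV = V_B − V_A = 7.74×10⁴ V.
W_ext = qΔV = (-6.08×10⁻⁶ C)(7.74×10⁴ V) = -0.471 J.

-0.471 J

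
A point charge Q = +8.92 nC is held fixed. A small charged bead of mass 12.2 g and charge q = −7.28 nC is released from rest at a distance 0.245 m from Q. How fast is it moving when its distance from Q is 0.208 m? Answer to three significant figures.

Only the electrostatic force acts, so mechanical energy is conserved: ½mv² = U₁ − U₂ = kQq(1/r₁ − 1/r₂).
U₁ − U₂ = (8.99×10⁹ N·m²/C²)(8.92×10⁻⁹ C)(-7.28×10⁻⁹ C)(1/0.245 − 1/0.208) = 4.24×10⁻⁷ J.
v = √(2·4.24×10⁻⁷/0.0122) = 8.34×10⁻³ m/s.

8.34×10⁻³ m/s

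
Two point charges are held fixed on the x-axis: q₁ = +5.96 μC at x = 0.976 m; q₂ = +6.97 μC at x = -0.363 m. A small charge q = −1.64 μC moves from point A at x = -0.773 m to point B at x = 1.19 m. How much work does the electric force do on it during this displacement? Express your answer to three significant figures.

The work done by the electric force is W_field = −ΔU = −q(V_B − V_A) = q(V_A − V_B).
At A: distances to the source charges are 1.75 m, 0.410 m; V_A = Σ kqᵢ/rᵢ = 1.83×10⁵ V.
At B: distances to the source charges are 0.214 m, 1.55 m; V_B = Σ kqᵢ/rᵢ = 2.91×10⁵ V.
ΔV = V_B − V_A = 1.07×10⁵ V.
W_field = −qΔV = −(-1.64×10⁻⁶ C)(1.07×10⁵ V) = 0.176 J.

0.176 J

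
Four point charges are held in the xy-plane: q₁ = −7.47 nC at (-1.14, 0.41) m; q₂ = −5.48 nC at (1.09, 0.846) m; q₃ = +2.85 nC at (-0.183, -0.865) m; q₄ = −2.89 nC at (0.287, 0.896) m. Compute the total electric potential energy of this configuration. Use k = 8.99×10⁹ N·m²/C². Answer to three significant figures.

2.41×10⁻⁷ J

The work to assemble the configuration equals its total potential energy, U = Σ kqᵢqⱼ/rᵢⱼ over all pairs.
Pair separations: r₁₂ = 2.27 m, r₁₃ = 1.59 m, r₁₄ = 1.51 m, r₂₃ = 2.13 m, r₂₄ = 0.805 m, r₃₄ = 1.82 m.
Summing all 6 pair terms gives U = 2.41×10⁻⁷ J.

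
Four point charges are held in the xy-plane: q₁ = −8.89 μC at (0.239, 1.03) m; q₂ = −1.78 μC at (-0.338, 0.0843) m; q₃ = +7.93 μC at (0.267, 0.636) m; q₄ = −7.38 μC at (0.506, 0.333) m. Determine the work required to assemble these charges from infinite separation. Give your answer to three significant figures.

The assembly work is the sum of pairwise potential energies, U = Σ_{i<j} kqᵢqⱼ/rᵢⱼ.
Pair separations: r₁₂ = 1.11 m, r₁₃ = 0.395 m, r₁₄ = 0.746 m, r₂₃ = 0.819 m, r₂₄ = 0.880 m, r₃₄ = 0.386 m.
Summing all 6 pair terms gives U = -2.07 J.

-2.07 J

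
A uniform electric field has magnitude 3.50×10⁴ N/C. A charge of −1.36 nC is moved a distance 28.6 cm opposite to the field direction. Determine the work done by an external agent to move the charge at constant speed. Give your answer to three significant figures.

-1.36×10⁻⁵ J

The potential change for a displacement 28.6 cm opposite to the field direction is ΔV = +Ed = 1.00×10⁴ V.
W_ext = qΔV = -1.36×10⁻⁵ J.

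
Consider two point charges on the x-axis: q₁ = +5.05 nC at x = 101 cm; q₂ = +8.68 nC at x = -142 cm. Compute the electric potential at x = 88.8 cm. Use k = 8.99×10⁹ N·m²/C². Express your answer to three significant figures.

406 V

The total potential is the scalar sum of each charge's contribution, V = Σ kqᵢ/rᵢ.
Distances from the field point to each charge: r₁ = 0.122 m, r₂ = 2.31 m.
V = k[(5.05×10⁻⁹)/(0.122) + (8.68×10⁻⁹)/(2.31)] = 406 V.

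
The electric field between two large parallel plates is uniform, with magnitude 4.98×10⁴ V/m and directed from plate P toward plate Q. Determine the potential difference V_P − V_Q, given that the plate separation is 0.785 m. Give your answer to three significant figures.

3.91×10⁴ V

In a uniform field, potential decreases in the direction of E: ΔV = −E·d for a displacement d parallel to E.
Going from Q to P is a displacement of 0.785 m opposite to the field, so V_P − V_Q = +Ed = 3.91×10⁴ V.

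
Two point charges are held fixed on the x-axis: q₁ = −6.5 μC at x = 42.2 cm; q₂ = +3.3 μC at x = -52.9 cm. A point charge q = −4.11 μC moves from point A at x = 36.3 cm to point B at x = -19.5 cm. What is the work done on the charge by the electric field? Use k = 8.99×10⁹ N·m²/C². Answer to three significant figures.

The work done by the electric force is W_field = −ΔU = −q(V_B − V_A) = q(V_A − V_B).
At A: distances to the source charges are 0.0590 m, 0.892 m; V_A = Σ kqᵢ/rᵢ = -9.57×10⁵ V.
At B: distances to the source charges are 0.617 m, 0.334 m; V_B = Σ kqᵢ/rᵢ = -5880 V.
ΔV = V_B − V_A = 9.51×10⁵ V.
W_field = −qΔV = −(-4.11×10⁻⁶ C)(9.51×10⁵ V) = 3.91 J.

3.91 J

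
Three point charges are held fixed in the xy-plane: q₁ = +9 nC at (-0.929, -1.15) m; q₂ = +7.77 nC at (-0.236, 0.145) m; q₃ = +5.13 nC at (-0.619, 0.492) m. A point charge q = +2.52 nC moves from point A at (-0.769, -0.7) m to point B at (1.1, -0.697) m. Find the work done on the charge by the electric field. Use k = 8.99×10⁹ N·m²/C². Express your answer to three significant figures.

The work done by the electric force is W_field = −ΔU = −q(V_B − V_A) = q(V_A − V_B).
At A: distances to the source charges are 0.478 m, 0.999 m, 1.20 m; V_A = Σ kqᵢ/rᵢ = 278 V.
At B: distances to the source charges are 2.08 m, 1.58 m, 2.09 m; V_B = Σ kqᵢ/rᵢ = 105 V.
ΔV = V_B − V_A = -172 V.
W_field = −qΔV = −(2.52×10⁻⁹ C)(-172 V) = 4.35×10⁻⁷ J.

4.35×10⁻⁷ J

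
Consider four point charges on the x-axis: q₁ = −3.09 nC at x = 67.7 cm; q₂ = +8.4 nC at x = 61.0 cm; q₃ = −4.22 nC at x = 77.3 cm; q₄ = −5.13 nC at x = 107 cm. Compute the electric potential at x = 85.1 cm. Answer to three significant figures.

The total potential is the scalar sum of each charge's contribution, V = Σ kqᵢ/rᵢ.
Distances from the field point to each charge: r₁ = 0.174 m, r₂ = 0.241 m, r₃ = 0.0780 m, r₄ = 0.219 m.
V = k[(-3.09×10⁻⁹)/(0.174) + (8.40×10⁻⁹)/(0.241) + (-4.22×10⁻⁹)/(0.0780) + (-5.13×10⁻⁹)/(0.219)] = -543 V.

-543 V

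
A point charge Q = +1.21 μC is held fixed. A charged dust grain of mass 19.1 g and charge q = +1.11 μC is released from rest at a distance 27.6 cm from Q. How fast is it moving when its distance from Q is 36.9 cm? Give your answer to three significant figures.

Only the electrostatic force acts, so mechanical energy is conserved: ½mv² = U₁ − U₂ = kQq(1/r₁ − 1/r₂).
U₁ − U₂ = (8.99×10⁹ N·m²/C²)(1.21×10⁻⁶ C)(1.11×10⁻⁶ C)(1/0.276 − 1/0.369) = 0.0110 J.
v = √(2·0.0110/0.0191) = 1.07 m/s.

1.07 m/s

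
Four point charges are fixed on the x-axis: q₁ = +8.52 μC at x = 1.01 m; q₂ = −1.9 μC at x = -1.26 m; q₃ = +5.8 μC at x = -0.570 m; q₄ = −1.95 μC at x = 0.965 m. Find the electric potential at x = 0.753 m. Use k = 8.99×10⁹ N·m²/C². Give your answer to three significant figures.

2.46×10⁵ V

Electric potential is a scalar, so the contributions from each charge add algebraically: V = Σ kqᵢ/rᵢ.
Distances from the field point to each charge: r₁ = 0.257 m, r₂ = 2.01 m, r₃ = 1.32 m, r₄ = 0.212 m.
V = k[(8.52×10⁻⁶)/(0.257) + (-1.90×10⁻⁶)/(2.01) + (5.80×10⁻⁶)/(1.32) + (-1.95×10⁻⁶)/(0.212)] = 2.46×10⁵ V.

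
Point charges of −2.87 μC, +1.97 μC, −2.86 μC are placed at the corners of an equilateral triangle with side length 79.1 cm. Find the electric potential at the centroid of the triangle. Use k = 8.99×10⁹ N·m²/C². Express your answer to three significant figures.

The total potential is the scalar sum of each charge's contribution, V = Σ kqᵢ/rᵢ.
The distance from each vertex to the centroid is a/√3 = 0.457 m.
V = k[(-2.87×10⁻⁶)/(0.457) + (1.97×10⁻⁶)/(0.457) + (-2.86×10⁻⁶)/(0.457)] = -7.40×10⁴ V.

-7.40×10⁴ V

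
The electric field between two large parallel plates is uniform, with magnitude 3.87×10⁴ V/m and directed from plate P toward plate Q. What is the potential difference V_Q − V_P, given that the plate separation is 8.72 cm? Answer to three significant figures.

-3370 V

In a uniform field, potential decreases in the direction of E: ΔV = −E·d for a displacement d parallel to E.
Going from P to Q is a displacement of 8.72 cm along the field, so V_Q − V_P = −Ed = -3370 V.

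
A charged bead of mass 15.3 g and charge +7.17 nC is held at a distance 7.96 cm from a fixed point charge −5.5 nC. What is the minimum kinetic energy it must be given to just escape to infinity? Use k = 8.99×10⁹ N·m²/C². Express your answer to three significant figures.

To just escape, total mechanical energy must reach zero at infinity: ½mv²_min + U = 0, so ½mv²_min = −U = |kQq|/r.
|U| = |kQq|/r = (8.99×10⁹ N·m²/C²)(5.50×10⁻⁹)(7.17×10⁻⁹)/(0.0796) = 4.45×10⁻⁶ J.

4.45×10⁻⁶ J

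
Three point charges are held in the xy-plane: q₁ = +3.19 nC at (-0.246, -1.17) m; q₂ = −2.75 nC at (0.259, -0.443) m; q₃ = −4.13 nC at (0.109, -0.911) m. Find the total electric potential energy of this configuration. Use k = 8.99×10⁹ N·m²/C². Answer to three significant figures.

-1.51×10⁻⁷ J

The assembly work is the sum of pairwise potential energies, U = Σ_{i<j} kqᵢqⱼ/rᵢⱼ.
Pair separations: r₁₂ = 0.885 m, r₁₃ = 0.439 m, r₂₃ = 0.491 m.
U = (-8.91×10⁻⁸) + (-2.70×10⁻⁷) + (2.08×10⁻⁷) = -1.51×10⁻⁷ J.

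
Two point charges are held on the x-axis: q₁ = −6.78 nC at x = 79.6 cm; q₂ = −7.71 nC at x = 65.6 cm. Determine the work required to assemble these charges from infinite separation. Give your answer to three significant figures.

The work to assemble the configuration equals its total potential energy, U = Σ kqᵢqⱼ/rᵢⱼ over all pairs.
Pair separations: r₁₂ = 0.140 m.
U = (3.36×10⁻⁶) = 3.36×10⁻⁶ J.

3.36×10⁻⁶ J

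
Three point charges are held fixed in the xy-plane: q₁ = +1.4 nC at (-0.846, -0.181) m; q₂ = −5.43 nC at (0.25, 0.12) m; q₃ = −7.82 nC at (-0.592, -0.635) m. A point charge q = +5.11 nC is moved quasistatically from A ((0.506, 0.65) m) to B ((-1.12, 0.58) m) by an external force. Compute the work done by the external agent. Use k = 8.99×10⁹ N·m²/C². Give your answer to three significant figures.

For quasistatic motion the external work equals the change in potential energy: W_ext = qΔV = q(V_B − V_A).
At A: distances to the source charges are 1.59 m, 0.589 m, 1.69 m; V_A = Σ kqᵢ/rᵢ = -117 V.
At B: distances to the source charges are 0.809 m, 1.45 m, 1.32 m; V_B = Σ kqᵢ/rᵢ = -71.3 V.
ΔV = V_B − V_A = 45.3 V.
W_ext = qΔV = (5.11×10⁻⁹ C)(45.3 V) = 2.32×10⁻⁷ J.

2.32×10⁻⁷ J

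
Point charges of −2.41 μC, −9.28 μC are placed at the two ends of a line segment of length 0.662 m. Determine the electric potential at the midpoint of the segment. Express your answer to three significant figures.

-3.18×10⁵ V

The total potential is the scalar sum of each charge's contribution, V = Σ kqᵢ/rᵢ.
Each charge is 0.331 m from the midpoint.
V = k[(-2.41×10⁻⁶)/(0.331) + (-9.28×10⁻⁶)/(0.331)] = -3.18×10⁵ V.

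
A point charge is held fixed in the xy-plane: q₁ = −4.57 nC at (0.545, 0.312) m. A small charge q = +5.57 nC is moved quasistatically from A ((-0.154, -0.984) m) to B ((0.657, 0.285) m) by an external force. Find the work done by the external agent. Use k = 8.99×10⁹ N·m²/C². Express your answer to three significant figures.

-1.83×10⁻⁶ J

For quasistatic motion the external work equals the change in potential energy: W_ext = qΔV = q(V_B − V_A).
At A: distance to the source charge is 1.47 m; V_A = kq₁/r = -27.9 V.
At B: distance to the source charge is 0.115 m; V_B = kq₁/r = -357 V.
ΔV = V_B − V_A = -329 V.
W_ext = qΔV = (5.57×10⁻⁹ C)(-329 V) = -1.83×10⁻⁶ J.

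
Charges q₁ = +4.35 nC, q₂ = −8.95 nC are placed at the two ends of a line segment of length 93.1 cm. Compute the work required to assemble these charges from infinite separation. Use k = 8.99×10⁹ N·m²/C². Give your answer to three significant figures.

The assembly work is the sum of pairwise potential energies, U = Σ_{i<j} kqᵢqⱼ/rᵢⱼ.
The separation is r = 0.931 m.
U = (-3.76×10⁻⁷) = -3.76×10⁻⁷ J.

-3.76×10⁻⁷ J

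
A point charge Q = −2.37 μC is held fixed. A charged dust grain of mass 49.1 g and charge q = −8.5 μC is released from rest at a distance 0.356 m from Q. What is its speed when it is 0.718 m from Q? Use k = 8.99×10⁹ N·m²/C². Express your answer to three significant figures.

Only the electrostatic force acts, so mechanical energy is conserved: ½mv² = U₁ − U₂ = kQq(1/r₁ − 1/r₂).
U₁ − U₂ = (8.99×10⁹ N·m²/C²)(-2.37×10⁻⁶ C)(-8.50×10⁻⁶ C)(1/0.356 − 1/0.718) = 0.256 J.
v = √(2·0.256/0.0491) = 3.23 m/s.

3.23 m/s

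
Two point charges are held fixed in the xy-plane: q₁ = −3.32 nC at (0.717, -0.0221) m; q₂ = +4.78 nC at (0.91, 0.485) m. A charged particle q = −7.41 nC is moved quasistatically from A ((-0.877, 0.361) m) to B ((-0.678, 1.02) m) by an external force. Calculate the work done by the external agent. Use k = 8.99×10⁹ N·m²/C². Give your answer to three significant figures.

For quasistatic motion the external work equals the change in potential energy: W_ext = qΔV = q(V_B − V_A).
At A: distances to the source charges are 1.64 m, 1.79 m; V_A = Σ kqᵢ/rᵢ = 5.78 V.
At B: distances to the source charges are 1.74 m, 1.68 m; V_B = Σ kqᵢ/rᵢ = 8.50 V.
ΔV = V_B − V_A = 2.72 V.
W_ext = qΔV = (-7.41×10⁻⁹ C)(2.72 V) = -2.02×10⁻⁸ J.

-2.02×10⁻⁸ J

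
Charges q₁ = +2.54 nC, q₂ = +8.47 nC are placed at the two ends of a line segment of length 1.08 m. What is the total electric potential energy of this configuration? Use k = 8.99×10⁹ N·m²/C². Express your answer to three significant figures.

The assembly work is the sum of pairwise potential energies, U = Σ_{i<j} kqᵢqⱼ/rᵢⱼ.
The separation is r = 1.08 m.
U = (1.79×10⁻⁷) = 1.79×10⁻⁷ J.

1.79×10⁻⁷ J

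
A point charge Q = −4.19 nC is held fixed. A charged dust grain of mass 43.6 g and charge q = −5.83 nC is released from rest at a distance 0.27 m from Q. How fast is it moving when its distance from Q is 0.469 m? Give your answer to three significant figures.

Only the electrostatic force acts, so mechanical energy is conserved: ½mv² = U₁ − U₂ = kQq(1/r₁ − 1/r₂).
U₁ − U₂ = (8.99×10⁹ N·m²/C²)(-4.19×10⁻⁹ C)(-5.83×10⁻⁹ C)(1/0.270 − 1/0.469) = 3.45×10⁻⁷ J.
v = √(2·3.45×10⁻⁷/0.0436) = 3.98×10⁻³ m/s.

3.98×10⁻³ m/s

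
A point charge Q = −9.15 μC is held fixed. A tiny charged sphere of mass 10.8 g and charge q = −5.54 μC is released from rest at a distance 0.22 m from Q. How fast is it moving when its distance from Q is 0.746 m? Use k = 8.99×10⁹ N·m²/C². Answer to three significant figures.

Only the electrostatic force acts, so mechanical energy is conserved: ½mv² = U₁ − U₂ = kQq(1/r₁ − 1/r₂).
U₁ − U₂ = (8.99×10⁹ N·m²/C²)(-9.15×10⁻⁶ C)(-5.54×10⁻⁶ C)(1/0.220 − 1/0.746) = 1.46 J.
v = √(2·1.46/0.0108) = 16.4 m/s.

16.4 m/s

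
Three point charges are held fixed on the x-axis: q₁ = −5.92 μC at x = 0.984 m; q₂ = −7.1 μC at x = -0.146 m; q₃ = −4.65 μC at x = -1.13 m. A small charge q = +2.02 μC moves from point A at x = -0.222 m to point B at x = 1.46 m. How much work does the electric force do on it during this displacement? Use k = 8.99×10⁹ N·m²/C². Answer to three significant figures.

The work done by the electric force is W_field = −ΔU = −q(V_B − V_A) = q(V_A − V_B).
At A: distances to the source charges are 1.21 m, 0.0760 m, 0.908 m; V_A = Σ kqᵢ/rᵢ = -9.30×10⁵ V.
At B: distances to the source charges are 0.476 m, 1.61 m, 2.59 m; V_B = Σ kqᵢ/rᵢ = -1.68×10⁵ V.
ΔV = V_B − V_A = 7.62×10⁵ V.
W_field = −qΔV = −(2.02×10⁻⁶ C)(7.62×10⁵ V) = -1.54 J.

-1.54 J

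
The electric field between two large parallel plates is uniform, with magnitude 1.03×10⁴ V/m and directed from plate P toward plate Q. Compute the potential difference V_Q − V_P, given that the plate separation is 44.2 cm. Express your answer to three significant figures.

-4550 V

In a uniform field, potential decreases in the direction of E: ΔV = −E·d for a displacement d parallel to E.
Going from P to Q is a displacement of 44.2 cm along the field, so V_Q − V_P = −Ed = -4550 V.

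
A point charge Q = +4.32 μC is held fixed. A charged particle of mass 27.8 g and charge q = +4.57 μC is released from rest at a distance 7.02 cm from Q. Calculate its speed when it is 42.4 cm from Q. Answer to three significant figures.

12.3 m/s

Only the electrostatic force acts, so mechanical energy is conserved: ½mv² = U₁ − U₂ = kQq(1/r₁ − 1/r₂).
U₁ − U₂ = (8.99×10⁹ N·m²/C²)(4.32×10⁻⁶ C)(4.57×10⁻⁶ C)(1/0.0702 − 1/0.424) = 2.11 J.
v = √(2·2.11/0.0278) = 12.3 m/s.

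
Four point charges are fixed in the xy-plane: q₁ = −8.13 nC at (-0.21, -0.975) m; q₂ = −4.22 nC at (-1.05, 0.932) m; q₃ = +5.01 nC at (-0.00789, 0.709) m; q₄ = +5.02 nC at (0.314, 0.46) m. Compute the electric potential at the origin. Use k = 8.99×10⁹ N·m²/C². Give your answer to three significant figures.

44.2 V

Electric potential is a scalar, so the contributions from each charge add algebraically: V = Σ kqᵢ/rᵢ.
Distances from the field point to each charge: r₁ = 0.997 m, r₂ = 1.40 m, r₃ = 0.709 m, r₄ = 0.557 m.
V = k[(-8.13×10⁻⁹)/(0.997) + (-4.22×10⁻⁹)/(1.40) + (5.01×10⁻⁹)/(0.709) + (5.02×10⁻⁹)/(0.557)] = 44.2 V.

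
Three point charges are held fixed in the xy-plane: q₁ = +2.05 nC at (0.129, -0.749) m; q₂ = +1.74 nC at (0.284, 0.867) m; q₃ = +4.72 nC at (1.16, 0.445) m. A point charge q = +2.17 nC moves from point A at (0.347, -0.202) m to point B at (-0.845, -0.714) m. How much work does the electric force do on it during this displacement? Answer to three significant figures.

The work done by the electric force is W_field = −ΔU = −q(V_B − V_A) = q(V_A − V_B).
At A: distances to the source charges are 0.589 m, 1.07 m, 1.04 m; V_A = Σ kqᵢ/rᵢ = 86.7 V.
At B: distances to the source charges are 0.975 m, 1.94 m, 2.32 m; V_B = Σ kqᵢ/rᵢ = 45.3 V.
ΔV = V_B − V_A = -41.5 V.
W_field = −qΔV = −(2.17×10⁻⁹ C)(-41.5 V) = 9.00×10⁻⁸ J.

9.00×10⁻⁸ J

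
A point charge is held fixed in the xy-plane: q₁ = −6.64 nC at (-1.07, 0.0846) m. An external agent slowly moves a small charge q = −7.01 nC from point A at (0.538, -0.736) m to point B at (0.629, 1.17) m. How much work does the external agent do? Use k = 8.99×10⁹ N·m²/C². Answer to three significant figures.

For quasistatic motion the external work equals the change in potential energy: W_ext = qΔV = q(V_B − V_A).
At A: distance to the source charge is 1.81 m; V_A = kq₁/r = -33.1 V.
At B: distance to the source charge is 2.02 m; V_B = kq₁/r = -29.6 V.
ΔV = V_B − V_A = 3.46 V.
W_ext = qΔV = (-7.01×10⁻⁹ C)(3.46 V) = -2.42×10⁻⁸ J.

-2.42×10⁻⁸ J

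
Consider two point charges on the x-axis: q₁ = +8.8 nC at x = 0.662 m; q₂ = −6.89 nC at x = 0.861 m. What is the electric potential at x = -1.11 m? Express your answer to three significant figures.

The total potential is the scalar sum of each charge's contribution, V = Σ kqᵢ/rᵢ.
Distances from the field point to each charge: r₁ = 1.77 m, r₂ = 1.97 m.
V = k[(8.80×10⁻⁹)/(1.77) + (-6.89×10⁻⁹)/(1.97)] = 13.2 V.

13.2 V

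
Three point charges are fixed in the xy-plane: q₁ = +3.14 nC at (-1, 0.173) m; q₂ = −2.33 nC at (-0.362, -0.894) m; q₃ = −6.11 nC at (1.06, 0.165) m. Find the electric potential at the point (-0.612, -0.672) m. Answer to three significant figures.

Electric potential is a scalar, so the contributions from each charge add algebraically: V = Σ kqᵢ/rᵢ.
Distances from the field point to each charge: r₁ = 0.930 m, r₂ = 0.334 m, r₃ = 1.87 m.
V = k[(3.14×10⁻⁹)/(0.930) + (-2.33×10⁻⁹)/(0.334) + (-6.11×10⁻⁹)/(1.87)] = -61.7 V.

-61.7 V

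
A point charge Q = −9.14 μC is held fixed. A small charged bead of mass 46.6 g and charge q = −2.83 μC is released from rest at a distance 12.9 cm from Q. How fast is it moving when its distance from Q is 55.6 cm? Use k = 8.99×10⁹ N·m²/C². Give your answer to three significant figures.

Only the electrostatic force acts, so mechanical energy is conserved: ½mv² = U₁ − U₂ = kQq(1/r₁ − 1/r₂).
U₁ − U₂ = (8.99×10⁹ N·m²/C²)(-9.14×10⁻⁶ C)(-2.83×10⁻⁶ C)(1/0.129 − 1/0.556) = 1.38 J.
v = √(2·1.38/0.0466) = 7.71 m/s.

7.71 m/s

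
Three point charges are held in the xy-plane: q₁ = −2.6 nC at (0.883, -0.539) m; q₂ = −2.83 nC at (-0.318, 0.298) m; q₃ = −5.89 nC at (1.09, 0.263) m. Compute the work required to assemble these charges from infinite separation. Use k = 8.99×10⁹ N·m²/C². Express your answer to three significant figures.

The work to assemble the configuration equals its total potential energy, U = Σ kqᵢqⱼ/rᵢⱼ over all pairs.
Pair separations: r₁₂ = 1.46 m, r₁₃ = 0.828 m, r₂₃ = 1.41 m.
U = (4.52×10⁻⁸) + (1.66×10⁻⁷) + (1.06×10⁻⁷) = 3.18×10⁻⁷ J.

3.18×10⁻⁷ J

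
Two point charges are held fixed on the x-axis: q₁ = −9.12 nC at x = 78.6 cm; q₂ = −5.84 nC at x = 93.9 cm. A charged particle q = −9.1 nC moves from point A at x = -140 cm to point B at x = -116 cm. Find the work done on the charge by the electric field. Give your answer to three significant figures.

-6.54×10⁻⁸ J

The work done by the electric force is W_field = −ΔU = −q(V_B − V_A) = q(V_A − V_B).
At A: distances to the source charges are 2.19 m, 2.34 m; V_A = Σ kqᵢ/rᵢ = -60.0 V.
At B: distances to the source charges are 1.95 m, 2.10 m; V_B = Σ kqᵢ/rᵢ = -67.1 V.
ΔV = V_B − V_A = -7.19 V.
W_field = −qΔV = −(-9.10×10⁻⁹ C)(-7.19 V) = -6.54×10⁻⁸ J.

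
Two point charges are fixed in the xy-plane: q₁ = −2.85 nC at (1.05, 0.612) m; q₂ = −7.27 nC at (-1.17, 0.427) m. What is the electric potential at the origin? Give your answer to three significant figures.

The total potential is the scalar sum of each charge's contribution, V = Σ kqᵢ/rᵢ.
Distances from the field point to each charge: r₁ = 1.22 m, r₂ = 1.25 m.
V = k[(-2.85×10⁻⁹)/(1.22) + (-7.27×10⁻⁹)/(1.25)] = -73.6 V.

-73.6 V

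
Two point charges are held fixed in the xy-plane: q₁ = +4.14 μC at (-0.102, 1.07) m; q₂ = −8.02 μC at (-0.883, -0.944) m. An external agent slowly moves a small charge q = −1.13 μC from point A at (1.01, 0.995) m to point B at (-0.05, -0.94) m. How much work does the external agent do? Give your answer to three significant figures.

For quasistatic motion the external work equals the change in potential energy: W_ext = qΔV = q(V_B − V_A).
At A: distances to the source charges are 1.11 m, 2.71 m; V_A = Σ kqᵢ/rᵢ = 6790 V.
At B: distances to the source charges are 2.01 m, 0.833 m; V_B = Σ kqᵢ/rᵢ = -6.80×10⁴ V.
ΔV = V_B − V_A = -7.48×10⁴ V.
W_ext = qΔV = (-1.13×10⁻⁶ C)(-7.48×10⁴ V) = 0.0846 J.

0.0846 J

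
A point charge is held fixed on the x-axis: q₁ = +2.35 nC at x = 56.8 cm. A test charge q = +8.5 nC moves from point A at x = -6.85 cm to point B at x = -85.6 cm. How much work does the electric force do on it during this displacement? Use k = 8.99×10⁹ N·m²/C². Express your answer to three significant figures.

1.56×10⁻⁷ J

The work done by the electric force is W_field = −ΔU = −q(V_B − V_A) = q(V_A − V_B).
At A: distance to the source charge is 0.636 m; V_A = kq₁/r = 33.2 V.
At B: distance to the source charge is 1.42 m; V_B = kq₁/r = 14.8 V.
ΔV = V_B − V_A = -18.4 V.
W_field = −qΔV = −(8.50×10⁻⁹ C)(-18.4 V) = 1.56×10⁻⁷ J.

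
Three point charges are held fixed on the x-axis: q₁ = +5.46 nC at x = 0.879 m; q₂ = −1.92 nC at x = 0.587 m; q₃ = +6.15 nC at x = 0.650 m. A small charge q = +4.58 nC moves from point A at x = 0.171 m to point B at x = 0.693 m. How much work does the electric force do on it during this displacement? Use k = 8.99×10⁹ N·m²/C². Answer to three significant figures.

-5.70×10⁻⁶ J

The work done by the electric force is W_field = −ΔU = −q(V_B − V_A) = q(V_A − V_B).
At A: distances to the source charges are 0.708 m, 0.416 m, 0.479 m; V_A = Σ kqᵢ/rᵢ = 143 V.
At B: distances to the source charges are 0.186 m, 0.106 m, 0.0430 m; V_B = Σ kqᵢ/rᵢ = 1390 V.
ΔV = V_B − V_A = 1240 V.
W_field = −qΔV = −(4.58×10⁻⁹ C)(1240 V) = -5.70×10⁻⁶ J.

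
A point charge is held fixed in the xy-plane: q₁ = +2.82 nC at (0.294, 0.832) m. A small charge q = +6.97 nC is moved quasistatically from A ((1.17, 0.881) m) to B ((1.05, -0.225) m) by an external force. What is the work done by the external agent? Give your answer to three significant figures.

-6.54×10⁻⁸ J

For quasistatic motion the external work equals the change in potential energy: W_ext = qΔV = q(V_B − V_A).
At A: distance to the source charge is 0.877 m; V_A = kq₁/r = 28.9 V.
At B: distance to the source charge is 1.30 m; V_B = kq₁/r = 19.5 V.
ΔV = V_B − V_A = -9.39 V.
W_ext = qΔV = (6.97×10⁻⁹ C)(-9.39 V) = -6.54×10⁻⁸ J.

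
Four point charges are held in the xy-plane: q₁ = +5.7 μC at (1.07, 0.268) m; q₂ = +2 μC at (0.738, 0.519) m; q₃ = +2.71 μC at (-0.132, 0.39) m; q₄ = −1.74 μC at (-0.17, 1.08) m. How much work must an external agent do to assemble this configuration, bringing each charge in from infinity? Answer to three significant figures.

The work to assemble the configuration equals its total potential energy, U = Σ kqᵢqⱼ/rᵢⱼ over all pairs.
Pair separations: r₁₂ = 0.416 m, r₁₃ = 1.21 m, r₁₄ = 1.48 m, r₂₃ = 0.880 m, r₂₄ = 1.07 m, r₃₄ = 0.691 m.
Summing all 6 pair terms gives U = 0.266 J.

0.266 J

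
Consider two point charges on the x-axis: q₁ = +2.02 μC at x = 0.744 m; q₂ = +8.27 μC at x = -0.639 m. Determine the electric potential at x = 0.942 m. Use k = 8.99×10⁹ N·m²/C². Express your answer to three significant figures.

1.39×10⁵ V

Electric potential is a scalar, so the contributions from each charge add algebraically: V = Σ kqᵢ/rᵢ.
Distances from the field point to each charge: r₁ = 0.198 m, r₂ = 1.58 m.
V = k[(2.02×10⁻⁶)/(0.198) + (8.27×10⁻⁶)/(1.58)] = 1.39×10⁵ V.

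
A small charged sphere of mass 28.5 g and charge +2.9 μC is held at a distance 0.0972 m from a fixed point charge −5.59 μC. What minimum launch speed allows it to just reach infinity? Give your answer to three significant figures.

10.3 m/s

To just escape, total mechanical energy must reach zero at infinity: ½mv²_min + U = 0, so ½mv²_min = −U = |kQq|/r.
|U| = |kQq|/r = (8.99×10⁹ N·m²/C²)(5.59×10⁻⁶)(2.90×10⁻⁶)/(0.0972) = 1.50 J.
v_min = √(2|U|/m) = √(2·1.50/0.0285) = 10.3 m/s.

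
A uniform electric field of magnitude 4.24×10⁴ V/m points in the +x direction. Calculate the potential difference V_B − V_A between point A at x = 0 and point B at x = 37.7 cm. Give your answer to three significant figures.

-1.60×10⁴ V

In a uniform field, potential decreases in the direction of E: V_B − V_A = −E·Δx.
V_B − V_A = −(4.24×10⁴ V/m)(0.377 m) = -1.60×10⁴ V.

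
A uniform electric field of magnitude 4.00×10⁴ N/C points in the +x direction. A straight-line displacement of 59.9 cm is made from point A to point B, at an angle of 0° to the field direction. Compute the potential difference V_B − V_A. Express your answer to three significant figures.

-2.40×10⁴ V

Only the component of displacement along E changes the potential: ΔV = −E·d·cosθ.
ΔV = −(4.00×10⁴ V/m)(0.599 m)cos0° = -2.40×10⁴ V.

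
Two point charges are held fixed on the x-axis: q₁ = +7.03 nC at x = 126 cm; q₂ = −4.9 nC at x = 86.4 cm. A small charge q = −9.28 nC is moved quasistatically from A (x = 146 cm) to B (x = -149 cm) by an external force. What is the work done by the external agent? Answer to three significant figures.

For quasistatic motion the external work equals the change in potential energy: W_ext = qΔV = q(V_B − V_A).
At A: distances to the source charges are 0.200 m, 0.596 m; V_A = Σ kqᵢ/rᵢ = 242 V.
At B: distances to the source charges are 2.75 m, 2.35 m; V_B = Σ kqᵢ/rᵢ = 4.27 V.
ΔV = V_B − V_A = -238 V.
W_ext = qΔV = (-9.28×10⁻⁹ C)(-238 V) = 2.21×10⁻⁶ J.

2.21×10⁻⁶ J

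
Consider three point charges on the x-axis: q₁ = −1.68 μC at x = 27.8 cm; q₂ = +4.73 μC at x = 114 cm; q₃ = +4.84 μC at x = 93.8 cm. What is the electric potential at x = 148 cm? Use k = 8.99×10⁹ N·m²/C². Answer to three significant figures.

The total potential is the scalar sum of each charge's contribution, V = Σ kqᵢ/rᵢ.
Distances from the field point to each charge: r₁ = 1.20 m, r₂ = 0.340 m, r₃ = 0.542 m.
V = k[(-1.68×10⁻⁶)/(1.20) + (4.73×10⁻⁶)/(0.340) + (4.84×10⁻⁶)/(0.542)] = 1.93×10⁵ V.

1.93×10⁵ V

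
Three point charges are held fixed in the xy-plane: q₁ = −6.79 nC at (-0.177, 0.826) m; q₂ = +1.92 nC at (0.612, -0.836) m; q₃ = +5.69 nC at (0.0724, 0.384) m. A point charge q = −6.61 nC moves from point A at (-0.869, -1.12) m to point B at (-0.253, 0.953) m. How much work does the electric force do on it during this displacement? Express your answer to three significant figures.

-2.22×10⁻⁶ J

The work done by the electric force is W_field = −ΔU = −q(V_B − V_A) = q(V_A − V_B).
At A: distances to the source charges are 2.07 m, 1.51 m, 1.77 m; V_A = Σ kqᵢ/rᵢ = 10.7 V.
At B: distances to the source charges are 0.148 m, 1.99 m, 0.655 m; V_B = Σ kqᵢ/rᵢ = -326 V.
ΔV = V_B − V_A = -336 V.
W_field = −qΔV = −(-6.61×10⁻⁹ C)(-336 V) = -2.22×10⁻⁶ J.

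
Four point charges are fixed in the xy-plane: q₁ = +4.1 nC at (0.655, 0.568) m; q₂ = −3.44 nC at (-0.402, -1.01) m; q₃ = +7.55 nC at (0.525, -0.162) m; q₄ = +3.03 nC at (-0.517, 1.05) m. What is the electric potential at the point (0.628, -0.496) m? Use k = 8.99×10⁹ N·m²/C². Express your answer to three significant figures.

The total potential is the scalar sum of each charge's contribution, V = Σ kqᵢ/rᵢ.
Distances from the field point to each charge: r₁ = 1.06 m, r₂ = 1.15 m, r₃ = 0.350 m, r₄ = 1.92 m.
V = k[(4.10×10⁻⁹)/(1.06) + (-3.44×10⁻⁹)/(1.15) + (7.55×10⁻⁹)/(0.350) + (3.03×10⁻⁹)/(1.92)] = 216 V.

216 V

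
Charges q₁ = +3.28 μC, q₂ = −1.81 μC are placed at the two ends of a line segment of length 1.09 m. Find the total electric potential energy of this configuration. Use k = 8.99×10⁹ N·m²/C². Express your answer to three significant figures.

The assembly work is the sum of pairwise potential energies, U = Σ_{i<j} kqᵢqⱼ/rᵢⱼ.
The separation is r = 1.09 m.
U = (-0.0490) = -0.0490 J.

-0.0490 J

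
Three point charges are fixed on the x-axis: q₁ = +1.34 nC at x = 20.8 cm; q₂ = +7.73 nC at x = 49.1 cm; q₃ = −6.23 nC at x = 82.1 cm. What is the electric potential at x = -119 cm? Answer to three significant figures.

Electric potential is a scalar, so the contributions from each charge add algebraically: V = Σ kqᵢ/rᵢ.
Distances from the field point to each charge: r₁ = 1.40 m, r₂ = 1.68 m, r₃ = 2.01 m.
V = k[(1.34×10⁻⁹)/(1.40) + (7.73×10⁻⁹)/(1.68) + (-6.23×10⁻⁹)/(2.01)] = 22.1 V.

22.1 V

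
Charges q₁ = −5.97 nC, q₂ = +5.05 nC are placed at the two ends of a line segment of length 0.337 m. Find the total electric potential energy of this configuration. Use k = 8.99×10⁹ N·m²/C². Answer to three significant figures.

The assembly work is the sum of pairwise potential energies, U = Σ_{i<j} kqᵢqⱼ/rᵢⱼ.
The separation is r = 0.337 m.
U = (-8.04×10⁻⁷) = -8.04×10⁻⁷ J.

-8.04×10⁻⁷ J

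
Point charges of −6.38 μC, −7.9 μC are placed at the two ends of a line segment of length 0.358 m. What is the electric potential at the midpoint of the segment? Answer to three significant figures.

Electric potential is a scalar, so the contributions from each charge add algebraically: V = Σ kqᵢ/rᵢ.
Each charge is 0.179 m from the midpoint.
V = k[(-6.38×10⁻⁶)/(0.179) + (-7.90×10⁻⁶)/(0.179)] = -7.17×10⁵ V.

-7.17×10⁵ V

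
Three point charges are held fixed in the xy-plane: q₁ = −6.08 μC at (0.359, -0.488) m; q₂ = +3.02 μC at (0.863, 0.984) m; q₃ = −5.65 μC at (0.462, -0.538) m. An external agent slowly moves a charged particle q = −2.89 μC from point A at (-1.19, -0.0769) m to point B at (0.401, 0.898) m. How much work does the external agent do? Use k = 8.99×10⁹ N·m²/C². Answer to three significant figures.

For quasistatic motion the external work equals the change in potential energy: W_ext = qΔV = q(V_B − V_A).
At A: distances to the source charges are 1.60 m, 2.31 m, 1.72 m; V_A = Σ kqᵢ/rᵢ = -5.20×10⁴ V.
At B: distances to the source charges are 1.39 m, 0.470 m, 1.44 m; V_B = Σ kqᵢ/rᵢ = -1.70×10⁴ V.
ΔV = V_B − V_A = 3.50×10⁴ V.
W_ext = qΔV = (-2.89×10⁻⁶ C)(3.50×10⁴ V) = -0.101 J.

-0.101 J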